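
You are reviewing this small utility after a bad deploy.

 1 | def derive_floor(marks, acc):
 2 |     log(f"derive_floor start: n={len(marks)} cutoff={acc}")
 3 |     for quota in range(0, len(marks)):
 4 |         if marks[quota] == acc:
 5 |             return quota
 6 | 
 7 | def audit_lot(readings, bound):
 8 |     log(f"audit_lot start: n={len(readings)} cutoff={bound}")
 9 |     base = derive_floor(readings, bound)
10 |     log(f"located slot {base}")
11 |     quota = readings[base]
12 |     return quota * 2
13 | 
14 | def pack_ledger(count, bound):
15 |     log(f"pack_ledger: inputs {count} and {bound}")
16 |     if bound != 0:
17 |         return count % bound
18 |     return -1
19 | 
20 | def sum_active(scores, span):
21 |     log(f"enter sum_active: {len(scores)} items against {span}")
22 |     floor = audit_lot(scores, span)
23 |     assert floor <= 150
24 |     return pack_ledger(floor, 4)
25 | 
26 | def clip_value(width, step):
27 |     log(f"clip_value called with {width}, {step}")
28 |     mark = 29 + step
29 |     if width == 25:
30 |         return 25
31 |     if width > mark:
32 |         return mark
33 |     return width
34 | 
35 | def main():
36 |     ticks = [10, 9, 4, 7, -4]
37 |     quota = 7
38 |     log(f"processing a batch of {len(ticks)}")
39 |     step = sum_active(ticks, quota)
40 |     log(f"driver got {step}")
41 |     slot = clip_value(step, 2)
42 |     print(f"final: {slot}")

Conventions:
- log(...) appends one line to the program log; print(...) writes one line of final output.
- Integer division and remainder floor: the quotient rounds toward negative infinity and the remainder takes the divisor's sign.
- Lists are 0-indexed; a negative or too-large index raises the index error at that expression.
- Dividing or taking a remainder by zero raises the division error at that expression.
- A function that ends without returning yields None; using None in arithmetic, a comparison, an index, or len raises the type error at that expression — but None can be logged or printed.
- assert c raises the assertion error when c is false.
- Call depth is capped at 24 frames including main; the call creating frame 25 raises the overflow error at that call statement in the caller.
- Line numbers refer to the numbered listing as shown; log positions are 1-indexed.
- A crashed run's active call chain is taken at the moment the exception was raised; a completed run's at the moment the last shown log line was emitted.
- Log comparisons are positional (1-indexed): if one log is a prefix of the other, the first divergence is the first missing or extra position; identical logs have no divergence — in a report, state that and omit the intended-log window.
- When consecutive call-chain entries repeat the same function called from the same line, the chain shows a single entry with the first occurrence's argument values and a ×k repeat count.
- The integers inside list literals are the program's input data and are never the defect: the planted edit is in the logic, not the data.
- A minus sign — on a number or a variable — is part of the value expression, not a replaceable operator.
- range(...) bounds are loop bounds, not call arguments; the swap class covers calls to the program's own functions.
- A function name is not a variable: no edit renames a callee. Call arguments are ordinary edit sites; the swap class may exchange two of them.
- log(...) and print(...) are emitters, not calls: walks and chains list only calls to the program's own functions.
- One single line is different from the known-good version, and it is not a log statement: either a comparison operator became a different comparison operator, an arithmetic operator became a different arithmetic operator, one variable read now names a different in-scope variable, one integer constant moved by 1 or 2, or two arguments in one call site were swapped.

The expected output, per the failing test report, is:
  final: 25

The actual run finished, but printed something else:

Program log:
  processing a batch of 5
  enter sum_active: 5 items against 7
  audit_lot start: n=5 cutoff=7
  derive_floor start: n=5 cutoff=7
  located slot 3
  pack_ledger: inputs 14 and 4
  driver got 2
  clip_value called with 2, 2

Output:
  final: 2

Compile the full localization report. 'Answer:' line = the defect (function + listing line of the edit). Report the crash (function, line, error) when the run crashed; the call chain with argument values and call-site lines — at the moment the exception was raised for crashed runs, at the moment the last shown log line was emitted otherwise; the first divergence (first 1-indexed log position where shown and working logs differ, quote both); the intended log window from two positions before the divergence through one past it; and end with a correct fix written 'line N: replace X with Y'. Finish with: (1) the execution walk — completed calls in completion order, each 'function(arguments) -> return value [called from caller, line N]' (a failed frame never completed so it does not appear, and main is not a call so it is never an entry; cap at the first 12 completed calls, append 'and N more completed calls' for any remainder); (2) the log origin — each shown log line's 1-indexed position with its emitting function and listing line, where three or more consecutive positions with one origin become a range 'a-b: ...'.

Answer: the defect is in clip_value at line 29.
The tell: No log line changed; the fault shows up purely in the output.
Call chain: main -> clip_value(2, 2) (called at line 41).
First divergence: none — the logs agree in full.
Execution walk:
  derive_floor([10, 9, 4, 7, -4], 7) -> 3  [called from audit_lot, line 9]
  audit_lot([10, 9, 4, 7, -4], 7) -> 14  [called from sum_active, line 22]
  pack_ledger(14, 4) -> 2  [called from sum_active, line 24]
  sum_active([10, 9, 4, 7, -4], 7) -> 2  [called from main, line 39]
  clip_value(2, 2) -> 2  [called from main, line 41]
Origin of each log line:
  1: emitted by main (line 38)
  2: emitted by sum_active (line 21)
  3: emitted by audit_lot (line 8)
  4: emitted by derive_floor (line 2)
  5: emitted by audit_lot (line 10)
  6: emitted by pack_ledger (line 15)
  7: emitted by main (line 40)
  8: emitted by clip_value (line 27)
A correct fix: line 29: replace `==` with `<`.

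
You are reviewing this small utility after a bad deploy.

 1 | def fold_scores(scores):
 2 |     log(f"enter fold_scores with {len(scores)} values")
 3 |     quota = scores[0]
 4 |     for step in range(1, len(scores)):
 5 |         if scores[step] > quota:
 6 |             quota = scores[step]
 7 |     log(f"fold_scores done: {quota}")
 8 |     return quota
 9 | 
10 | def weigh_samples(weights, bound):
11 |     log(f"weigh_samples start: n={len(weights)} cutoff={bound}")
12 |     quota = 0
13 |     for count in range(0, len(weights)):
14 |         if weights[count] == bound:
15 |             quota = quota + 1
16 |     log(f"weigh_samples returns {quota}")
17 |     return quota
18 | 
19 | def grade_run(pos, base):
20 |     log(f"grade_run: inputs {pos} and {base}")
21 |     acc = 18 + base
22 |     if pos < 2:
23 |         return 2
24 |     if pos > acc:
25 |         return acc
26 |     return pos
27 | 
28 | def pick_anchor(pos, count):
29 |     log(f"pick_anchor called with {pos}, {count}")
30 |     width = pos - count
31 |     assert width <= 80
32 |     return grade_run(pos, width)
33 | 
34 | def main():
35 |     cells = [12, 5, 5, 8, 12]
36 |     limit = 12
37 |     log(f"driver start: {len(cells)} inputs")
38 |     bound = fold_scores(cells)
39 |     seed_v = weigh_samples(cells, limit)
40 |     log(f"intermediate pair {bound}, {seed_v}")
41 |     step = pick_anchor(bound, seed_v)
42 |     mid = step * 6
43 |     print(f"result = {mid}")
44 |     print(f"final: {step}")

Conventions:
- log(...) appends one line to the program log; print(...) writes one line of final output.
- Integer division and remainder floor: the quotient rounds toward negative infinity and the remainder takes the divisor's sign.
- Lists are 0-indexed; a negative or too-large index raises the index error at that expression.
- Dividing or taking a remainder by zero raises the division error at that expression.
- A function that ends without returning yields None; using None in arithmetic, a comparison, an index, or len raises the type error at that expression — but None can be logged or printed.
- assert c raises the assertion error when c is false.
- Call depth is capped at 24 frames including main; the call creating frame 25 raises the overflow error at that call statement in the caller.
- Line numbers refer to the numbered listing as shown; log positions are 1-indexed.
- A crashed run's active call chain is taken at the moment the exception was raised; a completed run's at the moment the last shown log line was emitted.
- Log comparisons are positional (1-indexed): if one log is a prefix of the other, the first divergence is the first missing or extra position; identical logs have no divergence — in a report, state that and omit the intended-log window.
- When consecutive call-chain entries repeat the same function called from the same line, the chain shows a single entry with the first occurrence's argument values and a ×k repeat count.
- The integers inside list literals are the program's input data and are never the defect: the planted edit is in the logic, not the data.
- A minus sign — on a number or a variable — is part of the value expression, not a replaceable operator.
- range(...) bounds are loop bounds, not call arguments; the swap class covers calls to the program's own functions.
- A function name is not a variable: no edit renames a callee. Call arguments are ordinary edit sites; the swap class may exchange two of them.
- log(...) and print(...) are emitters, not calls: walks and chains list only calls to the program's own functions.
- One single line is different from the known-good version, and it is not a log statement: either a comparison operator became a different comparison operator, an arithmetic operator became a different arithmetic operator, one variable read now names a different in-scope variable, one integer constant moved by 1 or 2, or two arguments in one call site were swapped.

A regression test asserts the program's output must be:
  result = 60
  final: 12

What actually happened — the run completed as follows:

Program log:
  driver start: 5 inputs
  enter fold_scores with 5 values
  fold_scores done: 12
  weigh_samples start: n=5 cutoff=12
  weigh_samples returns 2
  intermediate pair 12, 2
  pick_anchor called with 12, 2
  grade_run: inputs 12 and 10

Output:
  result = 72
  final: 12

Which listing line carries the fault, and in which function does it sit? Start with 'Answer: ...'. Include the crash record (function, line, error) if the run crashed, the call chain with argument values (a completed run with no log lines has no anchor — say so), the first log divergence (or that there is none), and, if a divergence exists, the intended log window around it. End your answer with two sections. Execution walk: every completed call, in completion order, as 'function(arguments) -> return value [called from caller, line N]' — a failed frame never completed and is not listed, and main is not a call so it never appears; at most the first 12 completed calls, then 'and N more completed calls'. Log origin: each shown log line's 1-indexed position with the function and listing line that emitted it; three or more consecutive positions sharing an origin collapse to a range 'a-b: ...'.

Answer: the defect is in main at line 42.
The tell: Log streams are identical — the defect surfaces only in the printed output.
Call chain: main -> pick_anchor(12, 2) (called at line 41) -> grade_run(12, 10) (called at line 32).
First divergence: there is none — every log position agrees.
Execution walk:
  fold_scores([12, 5, 5, 8, 12]) -> 12  [called from main, line 38]
  weigh_samples([12, 5, 5, 8, 12], 12) -> 2  [called from main, line 39]
  grade_run(12, 10) -> 12  [called from pick_anchor, line 32]
  pick_anchor(12, 2) -> 12  [called from main, line 41]
Log origins:
  1: from main, line 37
  2: from fold_scores, line 2
  3: from fold_scores, line 7
  4: from weigh_samples, line 11
  5: from weigh_samples, line 16
  6: from main, line 40
  7: from pick_anchor, line 29
  8: from grade_run, line 20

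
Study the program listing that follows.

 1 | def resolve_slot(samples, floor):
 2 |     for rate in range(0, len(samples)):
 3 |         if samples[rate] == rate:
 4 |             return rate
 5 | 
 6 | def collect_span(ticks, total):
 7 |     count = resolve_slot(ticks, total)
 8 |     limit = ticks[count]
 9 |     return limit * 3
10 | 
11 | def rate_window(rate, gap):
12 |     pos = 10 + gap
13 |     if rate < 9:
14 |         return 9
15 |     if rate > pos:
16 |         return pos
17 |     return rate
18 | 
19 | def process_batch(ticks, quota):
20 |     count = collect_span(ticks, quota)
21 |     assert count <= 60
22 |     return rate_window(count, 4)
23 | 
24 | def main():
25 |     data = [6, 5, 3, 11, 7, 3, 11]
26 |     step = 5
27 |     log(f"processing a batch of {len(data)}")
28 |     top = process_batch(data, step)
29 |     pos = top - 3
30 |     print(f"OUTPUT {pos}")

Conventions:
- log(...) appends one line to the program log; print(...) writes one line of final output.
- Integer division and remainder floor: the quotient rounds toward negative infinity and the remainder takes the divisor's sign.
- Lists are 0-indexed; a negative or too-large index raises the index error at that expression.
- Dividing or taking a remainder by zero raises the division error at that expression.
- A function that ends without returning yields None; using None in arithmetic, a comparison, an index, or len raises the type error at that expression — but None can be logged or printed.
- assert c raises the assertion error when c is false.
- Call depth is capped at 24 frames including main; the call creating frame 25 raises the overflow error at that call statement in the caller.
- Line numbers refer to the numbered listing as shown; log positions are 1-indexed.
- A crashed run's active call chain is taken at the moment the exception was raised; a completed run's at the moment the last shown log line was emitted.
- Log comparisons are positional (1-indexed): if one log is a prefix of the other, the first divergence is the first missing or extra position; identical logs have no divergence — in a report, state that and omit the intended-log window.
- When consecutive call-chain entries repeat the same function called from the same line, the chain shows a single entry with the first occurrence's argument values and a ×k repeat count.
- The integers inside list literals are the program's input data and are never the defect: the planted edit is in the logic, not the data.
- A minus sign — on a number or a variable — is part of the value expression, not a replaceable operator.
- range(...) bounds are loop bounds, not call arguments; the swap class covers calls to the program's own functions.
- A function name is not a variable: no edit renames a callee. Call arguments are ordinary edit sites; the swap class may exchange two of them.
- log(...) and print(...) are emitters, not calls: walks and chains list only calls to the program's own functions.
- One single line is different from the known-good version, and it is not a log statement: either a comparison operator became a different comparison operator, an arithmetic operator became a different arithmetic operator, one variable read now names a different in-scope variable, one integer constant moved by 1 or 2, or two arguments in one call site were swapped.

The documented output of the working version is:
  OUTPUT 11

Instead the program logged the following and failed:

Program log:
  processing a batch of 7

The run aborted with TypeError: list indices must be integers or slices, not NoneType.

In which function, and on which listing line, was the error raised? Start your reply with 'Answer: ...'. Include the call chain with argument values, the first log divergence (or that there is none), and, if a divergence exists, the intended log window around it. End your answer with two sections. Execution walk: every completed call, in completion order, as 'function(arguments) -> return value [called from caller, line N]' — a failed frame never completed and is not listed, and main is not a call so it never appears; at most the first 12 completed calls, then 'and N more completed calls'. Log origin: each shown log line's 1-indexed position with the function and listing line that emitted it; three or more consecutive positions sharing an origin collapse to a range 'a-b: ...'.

Answer: the error was raised in collect_span, line 8.
Key fact: Every log line matches the working run — the failure is the only observable divergence.
Call chain: main -> process_batch([6, 5, 3, 11, 7, 3, 11], 5) (called at line 28) -> collect_span([6, 5, 3, 11, 7, 3, 11], 5) (called at line 20).
First divergence: none (the log streams are identical).
Execution walk:
  resolve_slot([6, 5, 3, 11, 7, 3, 11], 5) -> None  [called from collect_span, line 7]
Log line origins:
  1 — main, line 27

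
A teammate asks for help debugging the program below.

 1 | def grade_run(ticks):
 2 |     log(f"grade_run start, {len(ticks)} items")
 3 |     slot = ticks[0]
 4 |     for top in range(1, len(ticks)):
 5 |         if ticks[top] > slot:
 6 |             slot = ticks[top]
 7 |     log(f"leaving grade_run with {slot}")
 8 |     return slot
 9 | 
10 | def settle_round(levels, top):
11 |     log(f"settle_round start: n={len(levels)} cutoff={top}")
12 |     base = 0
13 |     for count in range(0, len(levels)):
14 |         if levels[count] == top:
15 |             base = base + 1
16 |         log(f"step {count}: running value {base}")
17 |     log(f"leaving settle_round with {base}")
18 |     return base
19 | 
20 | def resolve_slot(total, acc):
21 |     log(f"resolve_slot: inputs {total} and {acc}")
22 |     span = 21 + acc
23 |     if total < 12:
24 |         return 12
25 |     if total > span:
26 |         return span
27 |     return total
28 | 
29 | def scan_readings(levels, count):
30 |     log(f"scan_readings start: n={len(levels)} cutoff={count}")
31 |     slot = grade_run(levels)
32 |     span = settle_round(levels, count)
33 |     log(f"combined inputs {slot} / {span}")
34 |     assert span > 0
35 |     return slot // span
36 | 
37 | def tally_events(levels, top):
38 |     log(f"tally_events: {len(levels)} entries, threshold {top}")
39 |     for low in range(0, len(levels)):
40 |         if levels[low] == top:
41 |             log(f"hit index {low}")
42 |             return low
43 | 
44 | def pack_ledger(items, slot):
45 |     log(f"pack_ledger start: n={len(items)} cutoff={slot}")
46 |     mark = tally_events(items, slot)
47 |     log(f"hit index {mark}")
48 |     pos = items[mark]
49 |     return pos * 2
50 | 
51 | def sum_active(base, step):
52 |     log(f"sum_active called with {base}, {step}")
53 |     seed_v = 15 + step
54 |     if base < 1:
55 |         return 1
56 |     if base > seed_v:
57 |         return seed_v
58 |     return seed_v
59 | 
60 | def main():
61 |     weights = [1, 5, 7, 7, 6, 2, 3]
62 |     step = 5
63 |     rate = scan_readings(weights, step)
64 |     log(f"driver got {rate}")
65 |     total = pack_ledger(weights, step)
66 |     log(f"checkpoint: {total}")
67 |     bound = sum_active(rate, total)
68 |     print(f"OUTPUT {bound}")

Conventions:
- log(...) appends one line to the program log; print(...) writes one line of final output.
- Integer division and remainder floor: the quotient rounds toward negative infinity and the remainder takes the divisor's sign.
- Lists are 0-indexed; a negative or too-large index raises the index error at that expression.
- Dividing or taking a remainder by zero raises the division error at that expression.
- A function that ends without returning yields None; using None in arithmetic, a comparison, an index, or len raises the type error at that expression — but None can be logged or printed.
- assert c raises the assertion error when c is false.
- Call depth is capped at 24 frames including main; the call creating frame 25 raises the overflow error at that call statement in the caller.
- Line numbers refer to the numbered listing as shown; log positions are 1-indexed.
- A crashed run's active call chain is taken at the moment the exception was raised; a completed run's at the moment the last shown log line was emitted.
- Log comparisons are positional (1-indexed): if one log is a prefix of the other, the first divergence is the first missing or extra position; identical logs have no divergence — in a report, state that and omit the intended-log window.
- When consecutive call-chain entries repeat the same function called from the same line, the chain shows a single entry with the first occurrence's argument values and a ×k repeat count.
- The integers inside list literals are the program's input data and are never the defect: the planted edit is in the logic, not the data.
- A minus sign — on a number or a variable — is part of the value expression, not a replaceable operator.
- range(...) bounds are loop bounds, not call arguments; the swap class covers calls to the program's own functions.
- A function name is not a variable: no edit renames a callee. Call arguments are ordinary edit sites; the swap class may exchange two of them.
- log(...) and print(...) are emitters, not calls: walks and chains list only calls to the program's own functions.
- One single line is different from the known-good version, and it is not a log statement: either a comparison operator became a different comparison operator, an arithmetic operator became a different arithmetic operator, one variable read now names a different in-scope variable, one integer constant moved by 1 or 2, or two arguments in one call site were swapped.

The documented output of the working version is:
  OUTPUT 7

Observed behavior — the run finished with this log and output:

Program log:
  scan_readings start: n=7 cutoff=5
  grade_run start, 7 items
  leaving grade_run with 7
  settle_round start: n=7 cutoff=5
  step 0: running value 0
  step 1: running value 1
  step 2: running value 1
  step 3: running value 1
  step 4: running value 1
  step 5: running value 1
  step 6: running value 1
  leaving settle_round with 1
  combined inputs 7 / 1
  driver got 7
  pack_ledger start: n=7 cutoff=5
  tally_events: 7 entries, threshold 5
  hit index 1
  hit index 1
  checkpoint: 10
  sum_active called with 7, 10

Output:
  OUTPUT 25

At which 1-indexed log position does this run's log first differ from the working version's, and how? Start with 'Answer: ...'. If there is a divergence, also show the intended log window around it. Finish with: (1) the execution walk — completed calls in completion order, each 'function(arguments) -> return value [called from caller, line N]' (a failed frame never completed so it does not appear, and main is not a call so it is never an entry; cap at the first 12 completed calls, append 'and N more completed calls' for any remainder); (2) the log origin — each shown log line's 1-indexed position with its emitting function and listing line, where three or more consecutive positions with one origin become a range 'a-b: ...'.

Answer: none; the two logs match at every position.
Execution walk:
  grade_run([1, 5, 7, 7, 6, 2, 3]) -> 7  [called from scan_readings, line 31]
  settle_round([1, 5, 7, 7, 6, 2, 3], 5) -> 1  [called from scan_readings, line 32]
  scan_readings([1, 5, 7, 7, 6, 2, 3], 5) -> 7  [called from main, line 63]
  tally_events([1, 5, 7, 7, 6, 2, 3], 5) -> 1  [called from pack_ledger, line 46]
  pack_ledger([1, 5, 7, 7, 6, 2, 3], 5) -> 10  [called from main, line 65]
  sum_active(7, 10) -> 25  [called from main, line 67]
Log origin:
  1: from scan_readings, line 30
  2: from grade_run, line 2
  3: from grade_run, line 7
  4: from settle_round, line 11
  5-11: from settle_round, line 16
  12: from settle_round, line 17
  13: from scan_readings, line 33
  14: from main, line 64
  15: from pack_ledger, line 45
  16: from tally_events, line 38
  17: from tally_events, line 41
  18: from pack_ledger, line 47
  19: from main, line 66
  20: from sum_active, line 52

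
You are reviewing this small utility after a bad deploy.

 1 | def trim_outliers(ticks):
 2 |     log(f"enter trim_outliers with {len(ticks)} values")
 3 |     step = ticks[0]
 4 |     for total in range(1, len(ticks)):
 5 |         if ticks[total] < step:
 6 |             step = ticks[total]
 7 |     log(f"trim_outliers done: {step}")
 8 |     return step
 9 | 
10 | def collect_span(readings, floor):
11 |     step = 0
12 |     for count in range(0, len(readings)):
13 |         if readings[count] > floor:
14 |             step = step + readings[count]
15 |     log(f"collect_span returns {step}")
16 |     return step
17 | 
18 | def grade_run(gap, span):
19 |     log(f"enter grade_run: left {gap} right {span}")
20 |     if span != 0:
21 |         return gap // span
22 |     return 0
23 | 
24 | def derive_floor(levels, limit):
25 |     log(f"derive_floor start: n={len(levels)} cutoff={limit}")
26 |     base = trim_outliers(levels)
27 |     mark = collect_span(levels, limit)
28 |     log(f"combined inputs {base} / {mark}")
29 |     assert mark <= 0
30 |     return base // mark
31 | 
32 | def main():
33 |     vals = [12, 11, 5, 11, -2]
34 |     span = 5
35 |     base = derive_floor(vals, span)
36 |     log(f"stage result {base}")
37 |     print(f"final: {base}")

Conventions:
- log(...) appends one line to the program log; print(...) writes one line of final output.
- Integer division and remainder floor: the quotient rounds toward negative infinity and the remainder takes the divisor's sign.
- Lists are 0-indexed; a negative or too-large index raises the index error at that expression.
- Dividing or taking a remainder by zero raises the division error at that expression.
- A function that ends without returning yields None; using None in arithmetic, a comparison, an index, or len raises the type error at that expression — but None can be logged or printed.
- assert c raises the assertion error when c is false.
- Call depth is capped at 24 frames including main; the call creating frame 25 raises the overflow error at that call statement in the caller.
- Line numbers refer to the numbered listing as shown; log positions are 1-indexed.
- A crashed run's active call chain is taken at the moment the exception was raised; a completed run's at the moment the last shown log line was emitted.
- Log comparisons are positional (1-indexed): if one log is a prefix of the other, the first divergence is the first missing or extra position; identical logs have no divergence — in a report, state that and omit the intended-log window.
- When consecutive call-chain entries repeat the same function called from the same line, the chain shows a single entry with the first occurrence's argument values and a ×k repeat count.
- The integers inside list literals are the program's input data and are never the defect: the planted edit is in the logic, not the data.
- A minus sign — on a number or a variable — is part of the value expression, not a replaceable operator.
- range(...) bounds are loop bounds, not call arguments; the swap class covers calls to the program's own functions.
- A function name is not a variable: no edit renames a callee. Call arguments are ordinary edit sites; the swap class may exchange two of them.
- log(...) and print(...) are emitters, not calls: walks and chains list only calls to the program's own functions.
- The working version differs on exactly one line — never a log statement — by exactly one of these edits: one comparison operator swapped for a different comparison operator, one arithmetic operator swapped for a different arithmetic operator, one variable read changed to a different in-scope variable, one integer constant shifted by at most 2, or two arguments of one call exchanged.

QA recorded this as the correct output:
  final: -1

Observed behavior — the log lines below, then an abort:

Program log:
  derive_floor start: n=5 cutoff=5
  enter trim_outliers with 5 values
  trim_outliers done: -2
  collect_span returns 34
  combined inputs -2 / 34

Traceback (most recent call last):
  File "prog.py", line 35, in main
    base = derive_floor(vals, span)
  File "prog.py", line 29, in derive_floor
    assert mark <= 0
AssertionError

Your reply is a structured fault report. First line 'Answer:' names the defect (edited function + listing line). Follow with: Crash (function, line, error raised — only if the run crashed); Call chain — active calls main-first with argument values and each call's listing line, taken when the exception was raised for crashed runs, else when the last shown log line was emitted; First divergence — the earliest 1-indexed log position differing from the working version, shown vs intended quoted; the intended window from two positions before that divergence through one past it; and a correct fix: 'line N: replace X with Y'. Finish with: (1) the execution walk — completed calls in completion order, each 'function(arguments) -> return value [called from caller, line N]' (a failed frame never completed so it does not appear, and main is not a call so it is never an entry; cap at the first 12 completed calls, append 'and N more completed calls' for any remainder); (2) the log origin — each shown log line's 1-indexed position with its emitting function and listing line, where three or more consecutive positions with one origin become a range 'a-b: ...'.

Answer: the defect is in derive_floor at line 29.
The tell: The log ends early — 5 lines, where the working version next logs 'stage result -1'.
Crash: derive_floor, line 29, AssertionError.
Call chain: main -> derive_floor([12, 11, 5, 11, -2], 5) (called at line 35).
First divergence: position 6 (shown log ended at 5 lines; the working version continues: 'stage result -1').
Intended log window:
  4: collect_span returns 34
  5: combined inputs -2 / 34
  6: stage result -1
Execution walk:
  trim_outliers([12, 11, 5, 11, -2]) -> -2  [called from derive_floor, line 26]
  collect_span([12, 11, 5, 11, -2], 5) -> 34  [called from derive_floor, line 27]
Log line origins:
  1 — derive_floor, line 25
  2 — trim_outliers, line 2
  3 — trim_outliers, line 7
  4 — collect_span, line 15
  5 — derive_floor, line 28
A correct fix: line 29: replace `<=` with `>`.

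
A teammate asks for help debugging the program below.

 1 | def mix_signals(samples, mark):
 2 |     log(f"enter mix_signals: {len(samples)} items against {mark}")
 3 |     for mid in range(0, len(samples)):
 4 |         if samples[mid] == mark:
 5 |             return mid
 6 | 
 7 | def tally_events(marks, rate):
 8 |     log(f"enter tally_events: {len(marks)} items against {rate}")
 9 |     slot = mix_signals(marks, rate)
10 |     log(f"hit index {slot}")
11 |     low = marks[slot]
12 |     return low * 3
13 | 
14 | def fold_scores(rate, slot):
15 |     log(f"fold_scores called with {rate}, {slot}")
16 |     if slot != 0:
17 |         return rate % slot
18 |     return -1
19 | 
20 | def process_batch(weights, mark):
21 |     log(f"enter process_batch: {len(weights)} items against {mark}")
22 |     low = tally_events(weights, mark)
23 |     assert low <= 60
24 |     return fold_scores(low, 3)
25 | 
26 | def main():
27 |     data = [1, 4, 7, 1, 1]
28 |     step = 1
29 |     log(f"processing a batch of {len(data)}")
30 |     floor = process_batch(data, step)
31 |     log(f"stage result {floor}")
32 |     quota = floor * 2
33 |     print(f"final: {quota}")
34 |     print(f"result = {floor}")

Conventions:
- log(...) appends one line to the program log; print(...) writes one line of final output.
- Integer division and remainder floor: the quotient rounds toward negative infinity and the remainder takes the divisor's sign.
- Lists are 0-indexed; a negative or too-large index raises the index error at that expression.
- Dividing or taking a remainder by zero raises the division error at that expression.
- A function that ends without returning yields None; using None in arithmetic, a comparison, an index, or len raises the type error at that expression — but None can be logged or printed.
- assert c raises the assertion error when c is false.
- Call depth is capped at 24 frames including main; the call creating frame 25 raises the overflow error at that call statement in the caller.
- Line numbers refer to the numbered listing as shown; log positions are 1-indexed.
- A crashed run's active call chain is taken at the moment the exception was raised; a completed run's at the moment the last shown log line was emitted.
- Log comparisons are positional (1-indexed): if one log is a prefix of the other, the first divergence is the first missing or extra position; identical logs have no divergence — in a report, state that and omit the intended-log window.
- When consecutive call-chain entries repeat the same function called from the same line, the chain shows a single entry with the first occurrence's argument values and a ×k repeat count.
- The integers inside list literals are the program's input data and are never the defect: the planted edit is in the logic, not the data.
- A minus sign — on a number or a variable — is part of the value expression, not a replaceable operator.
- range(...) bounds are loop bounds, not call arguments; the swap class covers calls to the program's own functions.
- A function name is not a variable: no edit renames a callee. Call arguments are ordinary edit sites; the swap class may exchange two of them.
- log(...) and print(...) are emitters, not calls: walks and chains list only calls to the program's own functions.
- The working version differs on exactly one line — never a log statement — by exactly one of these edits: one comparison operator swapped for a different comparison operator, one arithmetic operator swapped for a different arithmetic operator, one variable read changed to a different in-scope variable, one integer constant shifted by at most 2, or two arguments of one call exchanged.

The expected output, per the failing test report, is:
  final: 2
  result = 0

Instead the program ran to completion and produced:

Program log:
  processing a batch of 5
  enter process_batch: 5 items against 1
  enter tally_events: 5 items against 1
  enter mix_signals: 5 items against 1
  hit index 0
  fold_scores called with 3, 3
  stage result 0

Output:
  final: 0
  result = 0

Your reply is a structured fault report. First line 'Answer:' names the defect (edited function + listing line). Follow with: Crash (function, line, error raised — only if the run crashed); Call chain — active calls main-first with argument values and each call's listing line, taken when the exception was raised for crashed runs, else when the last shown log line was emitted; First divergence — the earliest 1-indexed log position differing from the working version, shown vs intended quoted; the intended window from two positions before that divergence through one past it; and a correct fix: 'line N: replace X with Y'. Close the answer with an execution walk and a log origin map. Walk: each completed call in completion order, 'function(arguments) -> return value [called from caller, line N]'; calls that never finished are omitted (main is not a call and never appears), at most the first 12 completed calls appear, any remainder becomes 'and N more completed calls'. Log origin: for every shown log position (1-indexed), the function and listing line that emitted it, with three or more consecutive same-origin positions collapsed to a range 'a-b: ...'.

Answer: the defect is in main at line 32.
Core observation: Nothing in the log betrays the bug — only the output does.
Call chain: main.
First divergence: there is none — every log position agrees.
Execution walk:
  mix_signals([1, 4, 7, 1, 1], 1) -> 0  [called from tally_events, line 9]
  tally_events([1, 4, 7, 1, 1], 1) -> 3  [called from process_batch, line 22]
  fold_scores(3, 3) -> 0  [called from process_batch, line 24]
  process_batch([1, 4, 7, 1, 1], 1) -> 0  [called from main, line 30]
Log origins:
  1: emitted by main (line 29)
  2: emitted by process_batch (line 21)
  3: emitted by tally_events (line 8)
  4: emitted by mix_signals (line 2)
  5: emitted by tally_events (line 10)
  6: emitted by fold_scores (line 15)
  7: emitted by main (line 31)
A correct fix: line 32: replace `*` with `+`.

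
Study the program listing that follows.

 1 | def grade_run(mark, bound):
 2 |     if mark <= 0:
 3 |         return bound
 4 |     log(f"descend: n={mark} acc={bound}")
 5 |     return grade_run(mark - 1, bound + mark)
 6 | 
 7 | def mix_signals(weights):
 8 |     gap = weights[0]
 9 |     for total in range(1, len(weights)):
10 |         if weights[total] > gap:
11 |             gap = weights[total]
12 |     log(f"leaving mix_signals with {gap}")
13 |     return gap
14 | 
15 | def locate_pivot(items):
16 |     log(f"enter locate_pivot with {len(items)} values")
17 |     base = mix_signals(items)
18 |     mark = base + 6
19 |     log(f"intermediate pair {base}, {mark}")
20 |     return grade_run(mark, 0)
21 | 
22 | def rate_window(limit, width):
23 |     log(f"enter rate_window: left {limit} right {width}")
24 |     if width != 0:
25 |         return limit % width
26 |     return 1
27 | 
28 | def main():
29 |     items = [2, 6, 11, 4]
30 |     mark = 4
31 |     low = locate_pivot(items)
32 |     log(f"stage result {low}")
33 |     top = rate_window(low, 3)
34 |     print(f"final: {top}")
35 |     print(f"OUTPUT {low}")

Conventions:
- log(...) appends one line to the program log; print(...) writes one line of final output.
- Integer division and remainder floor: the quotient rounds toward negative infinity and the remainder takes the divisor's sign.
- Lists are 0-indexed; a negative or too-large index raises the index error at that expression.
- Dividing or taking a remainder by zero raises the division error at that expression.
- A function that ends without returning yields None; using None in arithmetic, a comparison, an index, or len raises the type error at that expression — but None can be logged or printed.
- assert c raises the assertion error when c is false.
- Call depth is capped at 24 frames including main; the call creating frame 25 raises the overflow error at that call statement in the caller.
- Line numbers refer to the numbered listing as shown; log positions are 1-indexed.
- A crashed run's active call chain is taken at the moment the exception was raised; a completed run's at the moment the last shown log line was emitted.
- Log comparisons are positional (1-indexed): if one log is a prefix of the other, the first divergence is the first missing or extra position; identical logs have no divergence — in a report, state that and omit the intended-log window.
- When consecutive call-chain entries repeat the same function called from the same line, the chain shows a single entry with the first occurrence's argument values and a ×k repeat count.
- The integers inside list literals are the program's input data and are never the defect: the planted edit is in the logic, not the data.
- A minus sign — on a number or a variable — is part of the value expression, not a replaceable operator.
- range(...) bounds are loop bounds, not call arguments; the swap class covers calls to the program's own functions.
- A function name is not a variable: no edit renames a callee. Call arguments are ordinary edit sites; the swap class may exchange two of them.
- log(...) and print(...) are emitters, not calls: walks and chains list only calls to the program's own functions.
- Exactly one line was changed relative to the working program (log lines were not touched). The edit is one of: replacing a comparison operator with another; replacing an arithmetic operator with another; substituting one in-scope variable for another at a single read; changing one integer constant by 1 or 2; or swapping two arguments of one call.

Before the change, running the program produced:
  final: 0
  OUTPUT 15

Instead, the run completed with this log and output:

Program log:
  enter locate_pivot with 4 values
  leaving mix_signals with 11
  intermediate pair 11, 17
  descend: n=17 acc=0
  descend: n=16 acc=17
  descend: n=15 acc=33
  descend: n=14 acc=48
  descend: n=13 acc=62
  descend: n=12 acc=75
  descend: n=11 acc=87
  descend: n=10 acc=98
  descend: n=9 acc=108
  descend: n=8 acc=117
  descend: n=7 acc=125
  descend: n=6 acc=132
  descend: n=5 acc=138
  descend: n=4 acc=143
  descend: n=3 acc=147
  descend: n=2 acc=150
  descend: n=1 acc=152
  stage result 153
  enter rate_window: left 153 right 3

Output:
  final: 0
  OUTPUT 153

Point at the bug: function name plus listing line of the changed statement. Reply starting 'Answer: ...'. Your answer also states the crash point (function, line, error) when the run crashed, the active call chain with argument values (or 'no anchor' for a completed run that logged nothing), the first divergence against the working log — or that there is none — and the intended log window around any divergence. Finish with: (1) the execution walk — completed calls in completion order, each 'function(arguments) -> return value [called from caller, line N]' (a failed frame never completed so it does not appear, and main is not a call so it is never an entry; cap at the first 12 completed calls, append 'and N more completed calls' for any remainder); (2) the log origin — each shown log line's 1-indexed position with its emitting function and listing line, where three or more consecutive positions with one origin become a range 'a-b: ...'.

Answer: the defect is in locate_pivot at line 18.
Key observation: The earliest visible damage is log position 3 — 'intermediate pair 11, 17' rather than the intended 'intermediate pair 11, 5'.
Call chain: main -> rate_window(153, 3) (called at line 33).
First divergence: position 3 — the shown line 'intermediate pair 11, 17' should read 'intermediate pair 11, 5'.
Intended log window:
  1: enter locate_pivot with 4 values
  2: leaving mix_signals with 11
  3: intermediate pair 11, 5
  4: descend: n=5 acc=0
Execution walk:
  mix_signals([2, 6, 11, 4]) -> 11  [called from locate_pivot, line 17]
  grade_run(0, 153) -> 153  [called from grade_run, line 5]
  grade_run(1, 152) -> 153  [called from grade_run, line 5]
  grade_run(2, 150) -> 153  [called from grade_run, line 5]
  grade_run(3, 147) -> 153  [called from grade_run, line 5]
  grade_run(4, 143) -> 153  [called from grade_run, line 5]
  grade_run(5, 138) -> 153  [called from grade_run, line 5]
  grade_run(6, 132) -> 153  [called from grade_run, line 5]
  grade_run(7, 125) -> 153  [called from grade_run, line 5]
  grade_run(8, 117) -> 153  [called from grade_run, line 5]
  grade_run(9, 108) -> 153  [called from grade_run, line 5]
  grade_run(10, 98) -> 153  [called from grade_run, line 5]
  ... and 9 more completed calls
Log origins:
  1: emitted by locate_pivot (line 16)
  2: emitted by mix_signals (line 12)
  3: emitted by locate_pivot (line 19)
  4-20: emitted by grade_run (line 4)
  21: emitted by main (line 32)
  22: emitted by rate_window (line 23)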